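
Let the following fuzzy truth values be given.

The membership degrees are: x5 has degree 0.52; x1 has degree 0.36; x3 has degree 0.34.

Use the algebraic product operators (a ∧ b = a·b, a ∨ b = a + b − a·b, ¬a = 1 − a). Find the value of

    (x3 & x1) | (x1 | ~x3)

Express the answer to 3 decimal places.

x3 & x1 = a·b on (0.3400, 0.3600) = 0.1224
~x3 = 1 − 0.3400 = 0.6600
x1 | ~x3 = a + b − a·b on (0.3600, 0.6600) = 0.7824
(x3 & x1) | (x1 | ~x3) = a + b − a·b on (0.1224, 0.7824) = 0.8090

0.809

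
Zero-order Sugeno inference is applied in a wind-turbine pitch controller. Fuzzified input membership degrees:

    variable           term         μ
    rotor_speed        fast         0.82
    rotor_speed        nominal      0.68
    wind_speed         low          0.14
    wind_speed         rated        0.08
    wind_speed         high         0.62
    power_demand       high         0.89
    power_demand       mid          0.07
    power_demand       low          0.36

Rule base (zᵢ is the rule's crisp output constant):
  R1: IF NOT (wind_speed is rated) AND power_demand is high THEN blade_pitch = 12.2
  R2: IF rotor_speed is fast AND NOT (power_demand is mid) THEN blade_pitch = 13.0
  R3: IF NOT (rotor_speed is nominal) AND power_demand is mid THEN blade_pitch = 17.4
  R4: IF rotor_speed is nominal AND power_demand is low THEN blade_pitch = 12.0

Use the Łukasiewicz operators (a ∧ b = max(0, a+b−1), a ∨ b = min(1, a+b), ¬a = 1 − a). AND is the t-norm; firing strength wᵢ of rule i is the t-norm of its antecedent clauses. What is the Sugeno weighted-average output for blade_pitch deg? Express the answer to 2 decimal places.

R1 (z=12.2): ¬rated=1−0.08=0.92, high=0.89; AND[max(0, a+b−1)] → w = 0.81
R2 (z=13.0): fast=0.82, ¬mid=1−0.07=0.93; AND[max(0, a+b−1)] → w = 0.75
R3 (z=17.4): ¬nominal=1−0.68=0.32, mid=0.07; AND[max(0, a+b−1)] → w = 0.00
R4 (z=12.0): nominal=0.68, low=0.36; AND[max(0, a+b−1)] → w = 0.04
Weighted average = (0.81·12.2 + 0.75·13.0 + 0.00·17.4 + 0.04·12.0) / (0.81 + 0.75 + 0.00 + 0.04)
  = 20.1120 / 1.6000 = 12.57

12.57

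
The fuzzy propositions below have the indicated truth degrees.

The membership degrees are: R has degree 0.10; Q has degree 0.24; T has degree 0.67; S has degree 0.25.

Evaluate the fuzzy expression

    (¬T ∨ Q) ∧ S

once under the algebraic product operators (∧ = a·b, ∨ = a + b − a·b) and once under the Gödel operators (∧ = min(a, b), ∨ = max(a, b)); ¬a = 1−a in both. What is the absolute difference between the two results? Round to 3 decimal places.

0.127

Under algebraic product:
  ¬T = 1 − 0.6700 = 0.3300
  ¬T ∨ Q = a + b − a·b on (0.3300, 0.2400) = 0.4908
  (¬T ∨ Q) ∧ S = a·b on (0.4908, 0.2500) = 0.1227
  → value = 0.1227
Under Gödel:
  ¬T = 1 − 0.67 = 0.33
  ¬T ∨ Q = max(a, b) on (0.33, 0.24) = 0.33
  (¬T ∨ Q) ∧ S = min(a, b) on (0.33, 0.25) = 0.25
  → value = 0.2500
|0.1227 − 0.2500| = 0.127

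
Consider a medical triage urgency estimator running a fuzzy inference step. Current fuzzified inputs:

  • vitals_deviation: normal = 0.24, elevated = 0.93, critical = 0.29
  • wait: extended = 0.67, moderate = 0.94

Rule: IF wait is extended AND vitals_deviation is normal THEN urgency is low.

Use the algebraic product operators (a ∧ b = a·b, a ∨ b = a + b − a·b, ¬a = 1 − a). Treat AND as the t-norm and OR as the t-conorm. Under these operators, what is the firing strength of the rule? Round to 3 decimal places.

firing strength: extended=0.67, normal=0.24; AND[a·b] → w = 0.1608

0.161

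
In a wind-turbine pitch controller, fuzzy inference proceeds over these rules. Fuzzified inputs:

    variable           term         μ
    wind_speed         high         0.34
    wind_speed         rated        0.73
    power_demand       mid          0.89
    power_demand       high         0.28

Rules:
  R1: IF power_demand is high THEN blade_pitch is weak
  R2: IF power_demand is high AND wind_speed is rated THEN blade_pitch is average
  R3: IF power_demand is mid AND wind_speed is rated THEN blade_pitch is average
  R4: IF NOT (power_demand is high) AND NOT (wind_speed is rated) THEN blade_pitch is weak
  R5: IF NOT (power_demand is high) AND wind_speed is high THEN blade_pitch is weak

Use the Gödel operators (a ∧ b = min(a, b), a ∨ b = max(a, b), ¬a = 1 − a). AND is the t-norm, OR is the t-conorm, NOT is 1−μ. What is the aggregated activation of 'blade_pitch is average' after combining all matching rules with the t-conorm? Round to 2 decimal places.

R1: high=0.28 → w = 0.28
R2: high=0.28, rated=0.73; AND[min(a, b)] → w = 0.28
R3: mid=0.89, rated=0.73; AND[min(a, b)] → w = 0.73
R4: ¬high=1−0.28=0.72, ¬rated=1−0.73=0.27; AND[min(a, b)] → w = 0.27
R5: ¬high=1−0.28=0.72, high=0.34; AND[min(a, b)] → w = 0.34
Rules with consequent 'average': {R2, R3} → strengths 0.28, 0.73
Aggregate via t-conorm [max(a, b)]: 0.73

0.73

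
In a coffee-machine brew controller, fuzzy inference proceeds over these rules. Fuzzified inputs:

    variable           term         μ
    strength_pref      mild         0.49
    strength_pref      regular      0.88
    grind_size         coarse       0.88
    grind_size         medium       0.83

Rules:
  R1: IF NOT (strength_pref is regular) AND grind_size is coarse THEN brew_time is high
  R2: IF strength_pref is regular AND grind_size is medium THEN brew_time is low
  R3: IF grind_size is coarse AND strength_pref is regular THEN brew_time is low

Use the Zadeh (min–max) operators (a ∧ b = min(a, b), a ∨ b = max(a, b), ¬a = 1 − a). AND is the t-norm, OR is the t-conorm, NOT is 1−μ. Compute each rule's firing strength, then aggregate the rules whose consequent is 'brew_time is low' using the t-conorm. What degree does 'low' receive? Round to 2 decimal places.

R1: ¬regular=1−0.88=0.12, coarse=0.88; AND[min(a, b)] → w = 0.12
R2: regular=0.88, medium=0.83; AND[min(a, b)] → w = 0.83
R3: coarse=0.88, regular=0.88; AND[min(a, b)] → w = 0.88
Rules with consequent 'low': {R2, R3} → strengths 0.83, 0.88
Aggregate via t-conorm [max(a, b)]: 0.88

0.88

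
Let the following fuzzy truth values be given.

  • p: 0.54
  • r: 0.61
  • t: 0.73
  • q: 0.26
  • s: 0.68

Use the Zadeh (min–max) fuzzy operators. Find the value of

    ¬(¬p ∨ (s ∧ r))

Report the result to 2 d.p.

0.39

¬p = 1 − 0.54 = 0.46
s ∧ r = min(a, b) on (0.68, 0.61) = 0.61
¬p ∨ (s ∧ r) = max(a, b) on (0.46, 0.61) = 0.61
¬(¬p ∨ (s ∧ r)) = 1 − 0.61 = 0.39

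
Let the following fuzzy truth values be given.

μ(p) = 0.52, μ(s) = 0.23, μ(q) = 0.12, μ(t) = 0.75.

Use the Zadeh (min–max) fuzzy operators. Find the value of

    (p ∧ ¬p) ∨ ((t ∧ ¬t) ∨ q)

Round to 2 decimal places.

0.48

¬p = 1 − 0.52 = 0.48
p ∧ ¬p = min(a, b) on (0.52, 0.48) = 0.48
¬t = 1 − 0.75 = 0.25
t ∧ ¬t = min(a, b) on (0.75, 0.25) = 0.25
(t ∧ ¬t) ∨ q = max(a, b) on (0.25, 0.12) = 0.25
(p ∧ ¬p) ∨ ((t ∧ ¬t) ∨ q) = max(a, b) on (0.48, 0.25) = 0.48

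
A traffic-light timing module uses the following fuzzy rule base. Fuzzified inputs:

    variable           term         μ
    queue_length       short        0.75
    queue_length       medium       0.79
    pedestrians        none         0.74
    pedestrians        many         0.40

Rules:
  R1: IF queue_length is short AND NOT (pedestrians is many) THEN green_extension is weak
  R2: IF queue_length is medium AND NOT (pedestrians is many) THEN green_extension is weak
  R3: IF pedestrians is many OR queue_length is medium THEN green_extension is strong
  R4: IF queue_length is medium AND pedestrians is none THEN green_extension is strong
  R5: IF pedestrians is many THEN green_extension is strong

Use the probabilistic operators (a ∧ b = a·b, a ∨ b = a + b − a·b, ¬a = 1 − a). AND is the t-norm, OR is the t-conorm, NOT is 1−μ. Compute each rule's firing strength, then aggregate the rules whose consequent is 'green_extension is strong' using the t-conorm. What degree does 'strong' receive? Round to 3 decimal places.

R1: short=0.75, ¬many=1−0.40=0.60; AND[a·b] → w = 0.4500
R2: medium=0.79, ¬many=1−0.40=0.60; AND[a·b] → w = 0.4740
R3: many=0.40, medium=0.79; OR[a + b − a·b] → w = 0.8740
R4: medium=0.79, none=0.74; AND[a·b] → w = 0.5846
R5: many=0.40 → w = 0.4000
Rules with consequent 'strong': {R3, R4, R5} → strengths 0.8740, 0.5846, 0.4000
Aggregate via t-conorm [a + b − a·b]: 0.9686

0.969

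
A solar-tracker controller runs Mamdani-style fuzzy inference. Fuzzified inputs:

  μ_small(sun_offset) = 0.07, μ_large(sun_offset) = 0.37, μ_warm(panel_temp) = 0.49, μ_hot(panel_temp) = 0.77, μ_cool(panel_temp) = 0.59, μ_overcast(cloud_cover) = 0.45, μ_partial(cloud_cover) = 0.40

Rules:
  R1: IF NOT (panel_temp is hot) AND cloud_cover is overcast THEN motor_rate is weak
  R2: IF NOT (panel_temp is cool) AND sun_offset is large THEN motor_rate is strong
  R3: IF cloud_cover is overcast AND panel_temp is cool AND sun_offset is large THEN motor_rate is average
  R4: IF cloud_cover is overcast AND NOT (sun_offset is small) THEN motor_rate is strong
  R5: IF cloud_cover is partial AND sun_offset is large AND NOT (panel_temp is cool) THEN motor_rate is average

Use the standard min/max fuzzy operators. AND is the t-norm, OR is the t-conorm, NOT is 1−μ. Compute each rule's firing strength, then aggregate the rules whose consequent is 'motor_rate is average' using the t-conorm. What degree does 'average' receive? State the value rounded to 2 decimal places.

0.37

R1: ¬hot=1−0.77=0.23, overcast=0.45; AND[min(a, b)] → w = 0.23
R2: ¬cool=1−0.59=0.41, large=0.37; AND[min(a, b)] → w = 0.37
R3: overcast=0.45, cool=0.59, large=0.37; AND[min(a, b)] → w = 0.37
R4: overcast=0.45, ¬small=1−0.07=0.93; AND[min(a, b)] → w = 0.45
R5: partial=0.40, large=0.37, ¬cool=1−0.59=0.41; AND[min(a, b)] → w = 0.37
Rules with consequent 'average': {R3, R5} → strengths 0.37, 0.37
Aggregate via t-conorm [max(a, b)]: 0.37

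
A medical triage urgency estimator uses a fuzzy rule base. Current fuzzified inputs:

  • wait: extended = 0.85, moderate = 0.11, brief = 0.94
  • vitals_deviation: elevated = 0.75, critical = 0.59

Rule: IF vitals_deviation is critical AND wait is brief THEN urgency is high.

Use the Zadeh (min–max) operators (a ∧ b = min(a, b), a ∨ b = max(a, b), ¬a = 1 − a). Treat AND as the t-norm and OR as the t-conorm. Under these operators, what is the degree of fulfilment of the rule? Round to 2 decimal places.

firing strength: critical=0.59, brief=0.94; AND[min(a, b)] → w = 0.59

0.59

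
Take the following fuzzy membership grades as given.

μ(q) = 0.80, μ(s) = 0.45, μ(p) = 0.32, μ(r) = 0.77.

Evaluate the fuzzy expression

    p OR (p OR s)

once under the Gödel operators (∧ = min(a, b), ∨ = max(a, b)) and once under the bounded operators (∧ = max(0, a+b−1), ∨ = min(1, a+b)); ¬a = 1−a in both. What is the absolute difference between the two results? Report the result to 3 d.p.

0.550

Under Gödel:
  p OR s = max(a, b) on (0.32, 0.45) = 0.45
  p OR (p OR s) = max(a, b) on (0.32, 0.45) = 0.45
  → value = 0.4500
Under bounded:
  p OR s = min(1, a+b) on (0.32, 0.45) = 0.77
  p OR (p OR s) = min(1, a+b) on (0.32, 0.77) = 1.00
  → value = 1.0000
|0.4500 − 1.0000| = 0.550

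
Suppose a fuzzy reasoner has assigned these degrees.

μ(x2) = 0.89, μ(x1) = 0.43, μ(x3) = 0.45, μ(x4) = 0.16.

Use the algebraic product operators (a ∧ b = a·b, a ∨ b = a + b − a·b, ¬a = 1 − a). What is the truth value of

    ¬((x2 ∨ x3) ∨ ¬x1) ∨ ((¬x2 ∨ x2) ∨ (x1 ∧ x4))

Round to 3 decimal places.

0.911

x2 ∨ x3 = a + b − a·b on (0.8900, 0.4500) = 0.9395
¬x1 = 1 − 0.4300 = 0.5700
(x2 ∨ x3) ∨ ¬x1 = a + b − a·b on (0.9395, 0.5700) = 0.9740
¬((x2 ∨ x3) ∨ ¬x1) = 1 − 0.9740 = 0.0260
¬x2 = 1 − 0.8900 = 0.1100
¬x2 ∨ x2 = a + b − a·b on (0.1100, 0.8900) = 0.9021
x1 ∧ x4 = a·b on (0.4300, 0.1600) = 0.0688
(¬x2 ∨ x2) ∨ (x1 ∧ x4) = a + b − a·b on (0.9021, 0.0688) = 0.9088
¬((x2 ∨ x3) ∨ ¬x1) ∨ ((¬x2 ∨ x2) ∨ (x1 ∧ x4)) = a + b − a·b on (0.0260, 0.9088) = 0.9112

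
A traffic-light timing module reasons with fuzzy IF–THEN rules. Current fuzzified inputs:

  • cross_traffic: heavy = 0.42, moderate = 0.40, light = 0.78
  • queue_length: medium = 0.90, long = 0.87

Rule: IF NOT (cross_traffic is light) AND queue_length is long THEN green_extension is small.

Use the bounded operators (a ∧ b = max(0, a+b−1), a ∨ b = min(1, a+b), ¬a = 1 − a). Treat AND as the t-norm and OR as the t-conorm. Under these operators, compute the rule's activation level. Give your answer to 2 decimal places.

firing strength: ¬light=1−0.78=0.22, long=0.87; AND[max(0, a+b−1)] → w = 0.09

0.09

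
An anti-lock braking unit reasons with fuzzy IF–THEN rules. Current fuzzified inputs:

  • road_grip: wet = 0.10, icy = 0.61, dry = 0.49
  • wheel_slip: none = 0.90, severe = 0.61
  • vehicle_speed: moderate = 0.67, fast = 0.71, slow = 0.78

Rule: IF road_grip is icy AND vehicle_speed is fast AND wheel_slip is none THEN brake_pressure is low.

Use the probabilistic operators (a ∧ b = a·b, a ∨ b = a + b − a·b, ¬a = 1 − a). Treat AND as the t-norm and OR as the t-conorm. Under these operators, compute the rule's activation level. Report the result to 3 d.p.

firing strength: icy=0.61, fast=0.71, none=0.90; AND[a·b] → w = 0.3898

0.390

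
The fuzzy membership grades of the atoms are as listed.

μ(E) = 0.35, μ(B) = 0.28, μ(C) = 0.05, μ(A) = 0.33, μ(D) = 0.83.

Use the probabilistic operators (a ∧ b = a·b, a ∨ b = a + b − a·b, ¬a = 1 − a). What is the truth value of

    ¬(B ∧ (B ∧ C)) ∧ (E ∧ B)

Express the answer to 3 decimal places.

0.098

B ∧ C = a·b on (0.2800, 0.0500) = 0.0140
B ∧ (B ∧ C) = a·b on (0.2800, 0.0140) = 0.0039
¬(B ∧ (B ∧ C)) = 1 − 0.0039 = 0.9961
E ∧ B = a·b on (0.3500, 0.2800) = 0.0980
¬(B ∧ (B ∧ C)) ∧ (E ∧ B) = a·b on (0.9961, 0.0980) = 0.0976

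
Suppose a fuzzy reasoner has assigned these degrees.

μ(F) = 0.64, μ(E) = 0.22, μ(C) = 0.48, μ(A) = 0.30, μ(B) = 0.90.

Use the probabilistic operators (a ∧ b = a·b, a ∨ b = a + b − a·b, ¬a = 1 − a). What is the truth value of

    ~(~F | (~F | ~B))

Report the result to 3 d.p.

0.369

~F = 1 − 0.6400 = 0.3600
~F = 1 − 0.6400 = 0.3600
~B = 1 − 0.9000 = 0.1000
~F | ~B = a + b − a·b on (0.3600, 0.1000) = 0.4240
~F | (~F | ~B) = a + b − a·b on (0.3600, 0.4240) = 0.6314
~(~F | (~F | ~B)) = 1 − 0.6314 = 0.3686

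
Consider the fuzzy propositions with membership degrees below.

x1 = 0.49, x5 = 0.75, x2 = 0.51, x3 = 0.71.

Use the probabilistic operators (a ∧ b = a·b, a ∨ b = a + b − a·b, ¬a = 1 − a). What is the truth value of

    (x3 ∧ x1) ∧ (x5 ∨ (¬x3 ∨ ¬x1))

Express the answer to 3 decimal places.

x3 ∧ x1 = a·b on (0.7100, 0.4900) = 0.3479
¬x3 = 1 − 0.7100 = 0.2900
¬x1 = 1 − 0.4900 = 0.5100
¬x3 ∨ ¬x1 = a + b − a·b on (0.2900, 0.5100) = 0.6521
x5 ∨ (¬x3 ∨ ¬x1) = a + b − a·b on (0.7500, 0.6521) = 0.9130
(x3 ∧ x1) ∧ (x5 ∨ (¬x3 ∨ ¬x1)) = a·b on (0.3479, 0.9130) = 0.3176

0.318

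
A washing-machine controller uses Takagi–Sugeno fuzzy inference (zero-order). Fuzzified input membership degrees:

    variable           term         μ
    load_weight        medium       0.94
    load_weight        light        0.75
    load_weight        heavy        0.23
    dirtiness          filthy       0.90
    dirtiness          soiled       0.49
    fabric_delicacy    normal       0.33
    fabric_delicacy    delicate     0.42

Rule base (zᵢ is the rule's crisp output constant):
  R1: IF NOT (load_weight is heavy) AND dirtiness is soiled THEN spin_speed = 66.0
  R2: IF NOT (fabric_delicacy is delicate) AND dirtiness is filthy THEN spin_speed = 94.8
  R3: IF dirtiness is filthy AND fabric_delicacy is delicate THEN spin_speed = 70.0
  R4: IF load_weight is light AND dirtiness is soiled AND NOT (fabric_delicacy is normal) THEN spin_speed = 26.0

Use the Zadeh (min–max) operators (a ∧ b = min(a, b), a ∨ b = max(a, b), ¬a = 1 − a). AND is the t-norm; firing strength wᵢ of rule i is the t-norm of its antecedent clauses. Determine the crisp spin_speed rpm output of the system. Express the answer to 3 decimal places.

R1 (z=66.0): ¬heavy=1−0.23=0.77, soiled=0.49; AND[min(a, b)] → w = 0.49
R2 (z=94.8): ¬delicate=1−0.42=0.58, filthy=0.90; AND[min(a, b)] → w = 0.58
R3 (z=70.0): filthy=0.90, delicate=0.42; AND[min(a, b)] → w = 0.42
R4 (z=26.0): light=0.75, soiled=0.49, ¬normal=1−0.33=0.67; AND[min(a, b)] → w = 0.49
Weighted average = (0.49·66.0 + 0.58·94.8 + 0.42·70.0 + 0.49·26.0) / (0.49 + 0.58 + 0.42 + 0.49)
  = 129.4640 / 1.9800 = 65.386

65.386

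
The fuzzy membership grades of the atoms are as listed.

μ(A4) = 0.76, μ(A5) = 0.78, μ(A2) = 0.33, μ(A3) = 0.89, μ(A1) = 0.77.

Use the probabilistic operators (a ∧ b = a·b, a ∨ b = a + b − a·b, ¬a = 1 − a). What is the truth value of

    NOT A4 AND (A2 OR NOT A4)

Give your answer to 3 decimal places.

NOT A4 = 1 − 0.7600 = 0.2400
NOT A4 = 1 − 0.7600 = 0.2400
A2 OR NOT A4 = a + b − a·b on (0.3300, 0.2400) = 0.4908
NOT A4 AND (A2 OR NOT A4) = a·b on (0.2400, 0.4908) = 0.1178

0.118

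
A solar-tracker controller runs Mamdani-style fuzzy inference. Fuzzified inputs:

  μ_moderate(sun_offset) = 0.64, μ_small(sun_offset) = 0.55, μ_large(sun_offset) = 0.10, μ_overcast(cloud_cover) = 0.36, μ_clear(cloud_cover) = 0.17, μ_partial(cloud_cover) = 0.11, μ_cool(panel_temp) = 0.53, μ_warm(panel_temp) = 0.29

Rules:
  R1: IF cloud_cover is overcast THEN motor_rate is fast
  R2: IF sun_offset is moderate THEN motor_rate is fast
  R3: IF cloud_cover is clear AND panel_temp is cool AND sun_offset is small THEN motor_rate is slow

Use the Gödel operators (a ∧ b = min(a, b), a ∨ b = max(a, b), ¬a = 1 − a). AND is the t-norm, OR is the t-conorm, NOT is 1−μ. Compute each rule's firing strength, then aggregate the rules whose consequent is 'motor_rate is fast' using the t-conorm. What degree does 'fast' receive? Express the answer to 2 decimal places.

0.64

R1: overcast=0.36 → w = 0.36
R2: moderate=0.64 → w = 0.64
R3: clear=0.17, cool=0.53, small=0.55; AND[min(a, b)] → w = 0.17
Rules with consequent 'fast': {R1, R2} → strengths 0.36, 0.64
Aggregate via t-conorm [max(a, b)]: 0.64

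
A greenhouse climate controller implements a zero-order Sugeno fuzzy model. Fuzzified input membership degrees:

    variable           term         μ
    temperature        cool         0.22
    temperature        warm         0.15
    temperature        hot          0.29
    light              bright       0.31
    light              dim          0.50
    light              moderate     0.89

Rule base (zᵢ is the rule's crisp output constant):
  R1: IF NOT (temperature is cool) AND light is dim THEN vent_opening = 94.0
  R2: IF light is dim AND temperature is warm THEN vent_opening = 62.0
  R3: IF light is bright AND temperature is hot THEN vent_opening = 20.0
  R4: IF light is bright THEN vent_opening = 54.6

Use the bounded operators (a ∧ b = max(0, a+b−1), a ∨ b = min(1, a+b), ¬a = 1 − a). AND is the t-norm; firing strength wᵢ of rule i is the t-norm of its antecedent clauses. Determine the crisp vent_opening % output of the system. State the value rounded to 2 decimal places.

R1 (z=94.0): ¬cool=1−0.22=0.78, dim=0.50; AND[max(0, a+b−1)] → w = 0.28
R2 (z=62.0): dim=0.50, warm=0.15; AND[max(0, a+b−1)] → w = 0.00
R3 (z=20.0): bright=0.31, hot=0.29; AND[max(0, a+b−1)] → w = 0.00
R4 (z=54.6): bright=0.31 → w = 0.31
Weighted average = (0.28·94.0 + 0.00·62.0 + 0.00·20.0 + 0.31·54.6) / (0.28 + 0.00 + 0.00 + 0.31)
  = 43.2460 / 0.5900 = 73.30

73.30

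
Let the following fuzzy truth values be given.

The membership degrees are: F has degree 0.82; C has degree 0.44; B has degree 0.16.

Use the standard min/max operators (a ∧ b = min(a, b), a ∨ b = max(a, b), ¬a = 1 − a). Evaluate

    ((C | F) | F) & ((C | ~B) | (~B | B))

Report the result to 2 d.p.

0.82

C | F = max(a, b) on (0.44, 0.82) = 0.82
(C | F) | F = max(a, b) on (0.82, 0.82) = 0.82
~B = 1 − 0.16 = 0.84
C | ~B = max(a, b) on (0.44, 0.84) = 0.84
~B = 1 − 0.16 = 0.84
~B | B = max(a, b) on (0.84, 0.16) = 0.84
(C | ~B) | (~B | B) = max(a, b) on (0.84, 0.84) = 0.84
((C | F) | F) & ((C | ~B) | (~B | B)) = min(a, b) on (0.82, 0.84) = 0.82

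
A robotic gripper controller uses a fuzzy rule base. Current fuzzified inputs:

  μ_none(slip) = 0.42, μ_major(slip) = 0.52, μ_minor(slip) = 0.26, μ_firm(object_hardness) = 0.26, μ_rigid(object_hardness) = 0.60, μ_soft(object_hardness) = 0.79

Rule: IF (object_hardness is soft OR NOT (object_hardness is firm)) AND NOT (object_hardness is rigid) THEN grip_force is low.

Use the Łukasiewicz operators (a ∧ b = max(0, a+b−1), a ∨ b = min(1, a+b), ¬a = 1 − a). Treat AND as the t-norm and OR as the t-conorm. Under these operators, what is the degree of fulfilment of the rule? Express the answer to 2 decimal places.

0.40

firing strength: (soft=0.79 OR ¬firm=1−0.26=0.74) = 1.00; AND[max(0, a+b−1)] with ¬rigid=1−0.60=0.40 → w = 0.40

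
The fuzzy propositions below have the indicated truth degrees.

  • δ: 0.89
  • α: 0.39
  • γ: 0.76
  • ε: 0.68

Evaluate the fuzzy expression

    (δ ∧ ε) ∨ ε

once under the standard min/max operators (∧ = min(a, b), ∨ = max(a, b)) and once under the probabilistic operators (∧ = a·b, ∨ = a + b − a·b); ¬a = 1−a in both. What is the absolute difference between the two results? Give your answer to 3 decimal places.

0.194

Under standard min/max:
  δ ∧ ε = min(a, b) on (0.89, 0.68) = 0.68
  (δ ∧ ε) ∨ ε = max(a, b) on (0.68, 0.68) = 0.68
  → value = 0.6800
Under probabilistic:
  δ ∧ ε = a·b on (0.8900, 0.6800) = 0.6052
  (δ ∧ ε) ∨ ε = a + b − a·b on (0.6052, 0.6800) = 0.8737
  → value = 0.8737
|0.6800 − 0.8737| = 0.194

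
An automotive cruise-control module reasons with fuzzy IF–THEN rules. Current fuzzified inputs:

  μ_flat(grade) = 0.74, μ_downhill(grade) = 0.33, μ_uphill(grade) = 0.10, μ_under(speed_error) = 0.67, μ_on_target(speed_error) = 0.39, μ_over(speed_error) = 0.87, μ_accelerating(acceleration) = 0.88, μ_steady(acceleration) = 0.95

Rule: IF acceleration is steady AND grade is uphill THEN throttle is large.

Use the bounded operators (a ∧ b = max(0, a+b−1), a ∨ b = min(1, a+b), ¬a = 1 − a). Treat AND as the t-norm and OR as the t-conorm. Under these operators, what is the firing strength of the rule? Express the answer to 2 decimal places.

0.05

firing strength: steady=0.95, uphill=0.10; AND[max(0, a+b−1)] → w = 0.05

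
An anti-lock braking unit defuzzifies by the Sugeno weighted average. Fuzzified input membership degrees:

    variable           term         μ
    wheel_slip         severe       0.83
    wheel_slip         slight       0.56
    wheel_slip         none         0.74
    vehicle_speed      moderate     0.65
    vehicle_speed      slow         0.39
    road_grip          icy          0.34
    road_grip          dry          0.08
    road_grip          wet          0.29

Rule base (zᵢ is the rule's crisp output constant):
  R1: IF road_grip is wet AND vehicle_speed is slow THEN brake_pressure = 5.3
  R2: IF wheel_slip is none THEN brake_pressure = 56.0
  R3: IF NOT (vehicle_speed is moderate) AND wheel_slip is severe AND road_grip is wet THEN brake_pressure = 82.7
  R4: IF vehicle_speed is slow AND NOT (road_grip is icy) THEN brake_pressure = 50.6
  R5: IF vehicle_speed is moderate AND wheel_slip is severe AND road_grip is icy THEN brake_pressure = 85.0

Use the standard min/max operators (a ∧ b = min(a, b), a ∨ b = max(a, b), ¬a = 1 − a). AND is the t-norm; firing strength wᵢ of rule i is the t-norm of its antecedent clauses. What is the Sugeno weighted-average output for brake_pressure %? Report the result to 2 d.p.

56.39

R1 (z=5.3): wet=0.29, slow=0.39; AND[min(a, b)] → w = 0.29
R2 (z=56.0): none=0.74 → w = 0.74
R3 (z=82.7): ¬moderate=1−0.65=0.35, severe=0.83, wet=0.29; AND[min(a, b)] → w = 0.29
R4 (z=50.6): slow=0.39, ¬icy=1−0.34=0.66; AND[min(a, b)] → w = 0.39
R5 (z=85.0): moderate=0.65, severe=0.83, icy=0.34; AND[min(a, b)] → w = 0.34
Weighted average = (0.29·5.3 + 0.74·56.0 + 0.29·82.7 + 0.39·50.6 + 0.34·85.0) / (0.29 + 0.74 + 0.29 + 0.39 + 0.34)
  = 115.5940 / 2.0500 = 56.39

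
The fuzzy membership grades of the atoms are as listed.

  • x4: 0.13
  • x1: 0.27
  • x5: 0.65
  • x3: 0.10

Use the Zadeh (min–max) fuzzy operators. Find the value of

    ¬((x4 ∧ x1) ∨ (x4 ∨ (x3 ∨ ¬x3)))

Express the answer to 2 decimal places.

x4 ∧ x1 = min(a, b) on (0.13, 0.27) = 0.13
¬x3 = 1 − 0.10 = 0.90
x3 ∨ ¬x3 = max(a, b) on (0.10, 0.90) = 0.90
x4 ∨ (x3 ∨ ¬x3) = max(a, b) on (0.13, 0.90) = 0.90
(x4 ∧ x1) ∨ (x4 ∨ (x3 ∨ ¬x3)) = max(a, b) on (0.13, 0.90) = 0.90
¬((x4 ∧ x1) ∨ (x4 ∨ (x3 ∨ ¬x3))) = 1 − 0.90 = 0.10

0.10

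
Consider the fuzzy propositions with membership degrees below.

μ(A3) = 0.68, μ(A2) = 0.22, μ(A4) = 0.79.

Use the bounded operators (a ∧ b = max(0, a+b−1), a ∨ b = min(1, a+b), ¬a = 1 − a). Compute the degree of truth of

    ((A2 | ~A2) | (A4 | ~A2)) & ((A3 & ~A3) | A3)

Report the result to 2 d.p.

0.68

~A2 = 1 − 0.22 = 0.78
A2 | ~A2 = min(1, a+b) on (0.22, 0.78) = 1.00
~A2 = 1 − 0.22 = 0.78
A4 | ~A2 = min(1, a+b) on (0.79, 0.78) = 1.00
(A2 | ~A2) | (A4 | ~A2) = min(1, a+b) on (1.00, 1.00) = 1.00
~A3 = 1 − 0.68 = 0.32
A3 & ~A3 = max(0, a+b−1) on (0.68, 0.32) = 0.00
(A3 & ~A3) | A3 = min(1, a+b) on (0.00, 0.68) = 0.68
((A2 | ~A2) | (A4 | ~A2)) & ((A3 & ~A3) | A3) = max(0, a+b−1) on (1.00, 0.68) = 0.68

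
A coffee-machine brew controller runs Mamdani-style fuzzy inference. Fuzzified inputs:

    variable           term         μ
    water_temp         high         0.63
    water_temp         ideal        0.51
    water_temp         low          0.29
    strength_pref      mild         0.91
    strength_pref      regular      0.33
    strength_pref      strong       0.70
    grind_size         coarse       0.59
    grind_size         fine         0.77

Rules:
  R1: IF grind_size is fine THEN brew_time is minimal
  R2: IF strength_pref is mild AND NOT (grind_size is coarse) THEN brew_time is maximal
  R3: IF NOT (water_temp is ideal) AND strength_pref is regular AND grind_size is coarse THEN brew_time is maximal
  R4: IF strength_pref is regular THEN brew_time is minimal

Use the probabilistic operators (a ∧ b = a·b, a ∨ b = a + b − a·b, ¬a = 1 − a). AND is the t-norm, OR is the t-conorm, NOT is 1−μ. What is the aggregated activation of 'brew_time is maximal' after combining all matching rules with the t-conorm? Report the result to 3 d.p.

R1: fine=0.77 → w = 0.7700
R2: mild=0.91, ¬coarse=1−0.59=0.41; AND[a·b] → w = 0.3731
R3: ¬ideal=1−0.51=0.49, regular=0.33, coarse=0.59; AND[a·b] → w = 0.0954
R4: regular=0.33 → w = 0.3300
Rules with consequent 'maximal': {R2, R3} → strengths 0.3731, 0.0954
Aggregate via t-conorm [a + b − a·b]: 0.4329

0.433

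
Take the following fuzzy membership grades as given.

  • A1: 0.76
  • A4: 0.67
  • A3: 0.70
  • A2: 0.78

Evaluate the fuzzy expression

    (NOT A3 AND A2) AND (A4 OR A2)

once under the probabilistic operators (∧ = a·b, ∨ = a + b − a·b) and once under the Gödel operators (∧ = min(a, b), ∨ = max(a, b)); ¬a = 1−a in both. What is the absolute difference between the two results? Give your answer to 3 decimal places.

Under probabilistic:
  NOT A3 = 1 − 0.7000 = 0.3000
  NOT A3 AND A2 = a·b on (0.3000, 0.7800) = 0.2340
  A4 OR A2 = a + b − a·b on (0.6700, 0.7800) = 0.9274
  (NOT A3 AND A2) AND (A4 OR A2) = a·b on (0.2340, 0.9274) = 0.2170
  → value = 0.2170
Under Gödel:
  NOT A3 = 1 − 0.70 = 0.30
  NOT A3 AND A2 = min(a, b) on (0.30, 0.78) = 0.30
  A4 OR A2 = max(a, b) on (0.67, 0.78) = 0.78
  (NOT A3 AND A2) AND (A4 OR A2) = min(a, b) on (0.30, 0.78) = 0.30
  → value = 0.3000
|0.2170 − 0.3000| = 0.083

0.083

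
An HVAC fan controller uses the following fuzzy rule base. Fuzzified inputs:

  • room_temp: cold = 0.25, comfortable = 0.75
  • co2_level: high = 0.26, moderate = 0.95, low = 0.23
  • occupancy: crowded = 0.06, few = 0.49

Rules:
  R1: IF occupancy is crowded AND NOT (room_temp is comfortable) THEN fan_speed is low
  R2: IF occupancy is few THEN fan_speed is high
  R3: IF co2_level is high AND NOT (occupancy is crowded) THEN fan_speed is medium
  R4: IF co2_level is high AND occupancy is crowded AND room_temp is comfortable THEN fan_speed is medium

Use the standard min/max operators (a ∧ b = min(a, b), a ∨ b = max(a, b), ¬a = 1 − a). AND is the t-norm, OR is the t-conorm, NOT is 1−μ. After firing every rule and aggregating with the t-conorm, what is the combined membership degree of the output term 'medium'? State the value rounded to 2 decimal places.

0.26

R1: crowded=0.06, ¬comfortable=1−0.75=0.25; AND[min(a, b)] → w = 0.06
R2: few=0.49 → w = 0.49
R3: high=0.26, ¬crowded=1−0.06=0.94; AND[min(a, b)] → w = 0.26
R4: high=0.26, crowded=0.06, comfortable=0.75; AND[min(a, b)] → w = 0.06
Rules with consequent 'medium': {R3, R4} → strengths 0.26, 0.06
Aggregate via t-conorm [max(a, b)]: 0.26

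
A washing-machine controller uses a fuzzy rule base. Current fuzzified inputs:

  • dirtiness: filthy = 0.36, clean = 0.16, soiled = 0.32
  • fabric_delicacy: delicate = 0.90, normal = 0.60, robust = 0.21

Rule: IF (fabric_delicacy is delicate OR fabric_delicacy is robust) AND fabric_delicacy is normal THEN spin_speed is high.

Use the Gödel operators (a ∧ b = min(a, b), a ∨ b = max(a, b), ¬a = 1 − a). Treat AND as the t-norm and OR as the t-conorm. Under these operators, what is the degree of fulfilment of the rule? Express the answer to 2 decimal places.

firing strength: (delicate=0.90 OR robust=0.21) = 0.90; AND[min(a, b)] with normal=0.60 → w = 0.60

0.60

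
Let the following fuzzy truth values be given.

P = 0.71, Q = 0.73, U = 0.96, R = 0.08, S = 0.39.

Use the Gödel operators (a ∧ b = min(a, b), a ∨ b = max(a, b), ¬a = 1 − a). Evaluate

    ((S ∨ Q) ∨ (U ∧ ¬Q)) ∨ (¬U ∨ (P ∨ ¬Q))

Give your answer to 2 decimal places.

0.73

S ∨ Q = max(a, b) on (0.39, 0.73) = 0.73
¬Q = 1 − 0.73 = 0.27
U ∧ ¬Q = min(a, b) on (0.96, 0.27) = 0.27
(S ∨ Q) ∨ (U ∧ ¬Q) = max(a, b) on (0.73, 0.27) = 0.73
¬U = 1 − 0.96 = 0.04
¬Q = 1 − 0.73 = 0.27
P ∨ ¬Q = max(a, b) on (0.71, 0.27) = 0.71
¬U ∨ (P ∨ ¬Q) = max(a, b) on (0.04, 0.71) = 0.71
((S ∨ Q) ∨ (U ∧ ¬Q)) ∨ (¬U ∨ (P ∨ ¬Q)) = max(a, b) on (0.73, 0.71) = 0.73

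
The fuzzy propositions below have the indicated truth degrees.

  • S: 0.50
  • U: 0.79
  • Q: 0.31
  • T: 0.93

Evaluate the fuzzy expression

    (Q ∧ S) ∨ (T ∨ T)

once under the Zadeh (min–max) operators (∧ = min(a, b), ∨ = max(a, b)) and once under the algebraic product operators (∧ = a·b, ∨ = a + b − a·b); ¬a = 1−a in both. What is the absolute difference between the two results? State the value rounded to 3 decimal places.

Under Zadeh (min–max):
  Q ∧ S = min(a, b) on (0.31, 0.50) = 0.31
  T ∨ T = max(a, b) on (0.93, 0.93) = 0.93
  (Q ∧ S) ∨ (T ∨ T) = max(a, b) on (0.31, 0.93) = 0.93
  → value = 0.9300
Under algebraic product:
  Q ∧ S = a·b on (0.3100, 0.5000) = 0.1550
  T ∨ T = a + b − a·b on (0.9300, 0.9300) = 0.9951
  (Q ∧ S) ∨ (T ∨ T) = a + b − a·b on (0.1550, 0.9951) = 0.9959
  → value = 0.9959
|0.9300 − 0.9959| = 0.066

0.066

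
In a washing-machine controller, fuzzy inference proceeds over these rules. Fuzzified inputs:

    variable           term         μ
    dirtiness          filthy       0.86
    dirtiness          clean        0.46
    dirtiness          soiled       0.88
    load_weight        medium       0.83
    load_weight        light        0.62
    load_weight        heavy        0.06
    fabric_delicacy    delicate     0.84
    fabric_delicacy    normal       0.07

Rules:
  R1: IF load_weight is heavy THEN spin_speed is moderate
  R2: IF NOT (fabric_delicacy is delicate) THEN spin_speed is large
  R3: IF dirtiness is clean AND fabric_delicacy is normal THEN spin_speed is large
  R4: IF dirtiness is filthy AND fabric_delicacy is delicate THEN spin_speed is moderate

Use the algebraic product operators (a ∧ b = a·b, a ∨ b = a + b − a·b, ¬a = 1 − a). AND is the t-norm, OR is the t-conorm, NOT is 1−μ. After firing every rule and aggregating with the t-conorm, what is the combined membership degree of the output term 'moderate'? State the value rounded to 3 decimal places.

0.739

R1: heavy=0.06 → w = 0.0600
R2: ¬delicate=1−0.84=0.16 → w = 0.1600
R3: clean=0.46, normal=0.07; AND[a·b] → w = 0.0322
R4: filthy=0.86, delicate=0.84; AND[a·b] → w = 0.7224
Rules with consequent 'moderate': {R1, R4} → strengths 0.0600, 0.7224
Aggregate via t-conorm [a + b − a·b]: 0.7391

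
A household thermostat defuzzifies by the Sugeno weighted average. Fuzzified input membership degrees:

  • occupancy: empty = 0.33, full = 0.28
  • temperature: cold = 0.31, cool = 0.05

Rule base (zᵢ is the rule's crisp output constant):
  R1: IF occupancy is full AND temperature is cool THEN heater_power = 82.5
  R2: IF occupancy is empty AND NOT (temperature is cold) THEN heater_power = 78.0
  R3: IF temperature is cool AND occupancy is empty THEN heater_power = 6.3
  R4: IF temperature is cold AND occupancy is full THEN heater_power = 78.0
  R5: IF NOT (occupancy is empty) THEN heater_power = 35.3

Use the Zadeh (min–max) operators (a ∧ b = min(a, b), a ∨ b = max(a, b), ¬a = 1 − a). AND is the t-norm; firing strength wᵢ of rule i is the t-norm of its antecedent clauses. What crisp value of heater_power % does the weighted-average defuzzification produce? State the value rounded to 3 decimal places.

R1 (z=82.5): full=0.28, cool=0.05; AND[min(a, b)] → w = 0.05
R2 (z=78.0): empty=0.33, ¬cold=1−0.31=0.69; AND[min(a, b)] → w = 0.33
R3 (z=6.3): cool=0.05, empty=0.33; AND[min(a, b)] → w = 0.05
R4 (z=78.0): cold=0.31, full=0.28; AND[min(a, b)] → w = 0.28
R5 (z=35.3): ¬empty=1−0.33=0.67 → w = 0.67
Weighted average = (0.05·82.5 + 0.33·78.0 + 0.05·6.3 + 0.28·78.0 + 0.67·35.3) / (0.05 + 0.33 + 0.05 + 0.28 + 0.67)
  = 75.6710 / 1.3800 = 54.834

54.834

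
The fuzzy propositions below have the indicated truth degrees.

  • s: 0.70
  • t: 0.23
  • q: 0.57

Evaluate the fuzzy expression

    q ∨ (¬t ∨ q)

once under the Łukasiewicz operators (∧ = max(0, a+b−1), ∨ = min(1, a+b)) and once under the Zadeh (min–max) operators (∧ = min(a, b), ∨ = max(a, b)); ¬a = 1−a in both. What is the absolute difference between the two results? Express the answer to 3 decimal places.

Under Łukasiewicz:
  ¬t = 1 − 0.23 = 0.77
  ¬t ∨ q = min(1, a+b) on (0.77, 0.57) = 1.00
  q ∨ (¬t ∨ q) = min(1, a+b) on (0.57, 1.00) = 1.00
  → value = 1.0000
Under Zadeh (min–max):
  ¬t = 1 − 0.23 = 0.77
  ¬t ∨ q = max(a, b) on (0.77, 0.57) = 0.77
  q ∨ (¬t ∨ q) = max(a, b) on (0.57, 0.77) = 0.77
  → value = 0.7700
|1.0000 − 0.7700| = 0.230

0.230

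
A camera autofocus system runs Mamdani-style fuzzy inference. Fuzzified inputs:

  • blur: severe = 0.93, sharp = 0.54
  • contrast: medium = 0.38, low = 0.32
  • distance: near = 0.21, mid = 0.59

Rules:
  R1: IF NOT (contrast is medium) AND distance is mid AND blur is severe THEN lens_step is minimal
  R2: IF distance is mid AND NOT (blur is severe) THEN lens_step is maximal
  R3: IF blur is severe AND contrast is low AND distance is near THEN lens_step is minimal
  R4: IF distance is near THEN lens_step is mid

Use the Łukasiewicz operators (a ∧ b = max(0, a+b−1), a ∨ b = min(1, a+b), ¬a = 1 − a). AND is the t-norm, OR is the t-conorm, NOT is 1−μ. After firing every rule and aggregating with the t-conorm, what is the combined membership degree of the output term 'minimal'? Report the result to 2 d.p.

R1: ¬medium=1−0.38=0.62, mid=0.59, severe=0.93; AND[max(0, a+b−1)] → w = 0.14
R2: mid=0.59, ¬severe=1−0.93=0.07; AND[max(0, a+b−1)] → w = 0.00
R3: severe=0.93, low=0.32, near=0.21; AND[max(0, a+b−1)] → w = 0.00
R4: near=0.21 → w = 0.21
Rules with consequent 'minimal': {R1, R3} → strengths 0.14, 0.00
Aggregate via t-conorm [min(1, a+b)]: 0.14

0.14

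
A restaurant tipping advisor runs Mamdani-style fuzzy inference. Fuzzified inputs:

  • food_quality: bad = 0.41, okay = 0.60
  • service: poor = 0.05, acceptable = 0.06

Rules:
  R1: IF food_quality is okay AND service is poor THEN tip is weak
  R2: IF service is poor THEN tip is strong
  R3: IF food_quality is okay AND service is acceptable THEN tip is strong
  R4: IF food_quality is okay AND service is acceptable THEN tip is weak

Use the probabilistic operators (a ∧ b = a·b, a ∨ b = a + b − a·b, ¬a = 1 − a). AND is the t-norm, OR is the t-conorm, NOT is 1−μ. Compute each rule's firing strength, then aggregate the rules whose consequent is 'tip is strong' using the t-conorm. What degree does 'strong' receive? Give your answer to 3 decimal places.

0.084

R1: okay=0.60, poor=0.05; AND[a·b] → w = 0.0300
R2: poor=0.05 → w = 0.0500
R3: okay=0.60, acceptable=0.06; AND[a·b] → w = 0.0360
R4: okay=0.60, acceptable=0.06; AND[a·b] → w = 0.0360
Rules with consequent 'strong': {R2, R3} → strengths 0.0500, 0.0360
Aggregate via t-conorm [a + b − a·b]: 0.0842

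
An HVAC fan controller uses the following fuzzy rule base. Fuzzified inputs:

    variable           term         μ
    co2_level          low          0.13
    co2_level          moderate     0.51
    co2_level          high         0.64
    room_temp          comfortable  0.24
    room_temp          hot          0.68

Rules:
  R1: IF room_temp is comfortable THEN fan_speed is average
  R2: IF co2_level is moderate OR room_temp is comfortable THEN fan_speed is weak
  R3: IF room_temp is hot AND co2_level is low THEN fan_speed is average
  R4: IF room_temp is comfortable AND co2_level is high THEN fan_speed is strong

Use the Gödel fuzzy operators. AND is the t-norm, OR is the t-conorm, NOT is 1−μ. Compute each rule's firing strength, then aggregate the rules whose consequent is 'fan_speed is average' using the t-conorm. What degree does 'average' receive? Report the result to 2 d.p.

0.24

R1: comfortable=0.24 → w = 0.24
R2: moderate=0.51, comfortable=0.24; OR[max(a, b)] → w = 0.51
R3: hot=0.68, low=0.13; AND[min(a, b)] → w = 0.13
R4: comfortable=0.24, high=0.64; AND[min(a, b)] → w = 0.24
Rules with consequent 'average': {R1, R3} → strengths 0.24, 0.13
Aggregate via t-conorm [max(a, b)]: 0.24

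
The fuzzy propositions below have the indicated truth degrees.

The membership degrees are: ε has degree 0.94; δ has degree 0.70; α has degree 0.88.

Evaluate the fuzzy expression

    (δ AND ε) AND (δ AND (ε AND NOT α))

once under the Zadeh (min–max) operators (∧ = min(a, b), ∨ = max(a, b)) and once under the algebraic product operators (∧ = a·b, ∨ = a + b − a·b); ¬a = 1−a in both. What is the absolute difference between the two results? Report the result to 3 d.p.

0.068

Under Zadeh (min–max):
  δ AND ε = min(a, b) on (0.70, 0.94) = 0.70
  NOT α = 1 − 0.88 = 0.12
  ε AND NOT α = min(a, b) on (0.94, 0.12) = 0.12
  δ AND (ε AND NOT α) = min(a, b) on (0.70, 0.12) = 0.12
  (δ AND ε) AND (δ AND (ε AND NOT α)) = min(a, b) on (0.70, 0.12) = 0.12
  → value = 0.1200
Under algebraic product:
  δ AND ε = a·b on (0.7000, 0.9400) = 0.6580
  NOT α = 1 − 0.8800 = 0.1200
  ε AND NOT α = a·b on (0.9400, 0.1200) = 0.1128
  δ AND (ε AND NOT α) = a·b on (0.7000, 0.1128) = 0.0790
  (δ AND ε) AND (δ AND (ε AND NOT α)) = a·b on (0.6580, 0.0790) = 0.0520
  → value = 0.0520
|0.1200 − 0.0520| = 0.068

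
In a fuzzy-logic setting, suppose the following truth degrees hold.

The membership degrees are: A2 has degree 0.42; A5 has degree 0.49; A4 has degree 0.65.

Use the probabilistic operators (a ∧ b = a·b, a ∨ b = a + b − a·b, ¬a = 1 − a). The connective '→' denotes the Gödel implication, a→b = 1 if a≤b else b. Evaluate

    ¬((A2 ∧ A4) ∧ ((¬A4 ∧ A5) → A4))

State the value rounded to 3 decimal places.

0.727

A2 ∧ A4 = a·b on (0.4200, 0.6500) = 0.2730
¬A4 = 1 − 0.6500 = 0.3500
¬A4 ∧ A5 = a·b on (0.3500, 0.4900) = 0.1715
(¬A4 ∧ A5) → A4  [Gödel: 1 if a≤b else b] with a=0.1715, b=0.6500 → 1.0000
(A2 ∧ A4) ∧ ((¬A4 ∧ A5) → A4) = a·b on (0.2730, 1.0000) = 0.2730
¬((A2 ∧ A4) ∧ ((¬A4 ∧ A5) → A4)) = 1 − 0.2730 = 0.7270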